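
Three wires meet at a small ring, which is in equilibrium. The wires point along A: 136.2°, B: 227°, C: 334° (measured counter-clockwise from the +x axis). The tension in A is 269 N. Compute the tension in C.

T_C ≈ 281 N

Resolve: ΣF_x = 269 cos 136.2° + T_B cos 227° + T_C cos 334° = 0.
        ΣF_y = 269 sin 136.2° + T_B sin 227° + T_C sin 334° = 0.
The known terms sum to (-194.2, 186.2) N, so -0.6820 T_B + 0.8988 T_C = 194.2 and -0.7314 T_B − 0.4384 T_C = -186.2.
Solving simultaneously: T_B = 85.99 N, T_C = 281.3 N.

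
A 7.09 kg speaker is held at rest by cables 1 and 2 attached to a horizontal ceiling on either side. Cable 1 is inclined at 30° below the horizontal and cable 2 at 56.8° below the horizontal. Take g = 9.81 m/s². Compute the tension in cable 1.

Weight W = 7.09 × 9.81 = 69.55 N acts straight down.
Horizontal: T_1 cos 30° = T_2 cos 56.8°  →  T_2 = 1.582 T_1.
Vertical: T_1 sin 30° + T_2 sin 56.8° = 69.55.
Substituting the horizontal relation into the vertical equation gives 1.823 T_1 = 69.55, so T_1 = 38.14 N.

T_1 ≈ 38.1 N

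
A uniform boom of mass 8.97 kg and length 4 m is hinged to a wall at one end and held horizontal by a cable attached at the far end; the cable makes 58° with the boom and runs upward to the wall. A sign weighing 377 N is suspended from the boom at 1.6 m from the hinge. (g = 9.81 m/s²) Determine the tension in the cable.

Take torques about the hinge: T sin 58° · 4 = 8.97×9.81×2 + 377×1.6 = 779.19 N·m.
So T = 779.19 / (0.8480 × 4) = 229.7 N.

T ≈ 230 N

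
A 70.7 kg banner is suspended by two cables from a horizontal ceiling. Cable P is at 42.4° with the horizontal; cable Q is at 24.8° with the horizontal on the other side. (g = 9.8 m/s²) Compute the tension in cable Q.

Weight W = 70.7 × 9.8 = 692.9 N acts straight down.
Horizontal: T_P cos 42.4° = T_Q cos 24.8°  →  T_P = 1.229 T_Q.
Vertical: T_P sin 42.4° + T_Q sin 24.8° = 692.9.
Substituting the horizontal relation into the vertical equation gives 1.248 T_Q = 692.9, so T_Q = 555 N.

T_Q ≈ 555 N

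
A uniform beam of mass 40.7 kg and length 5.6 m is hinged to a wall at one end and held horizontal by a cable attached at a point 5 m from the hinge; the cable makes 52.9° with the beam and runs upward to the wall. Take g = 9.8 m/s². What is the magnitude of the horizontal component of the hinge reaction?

H_x ≈ 169 N

Take torques about the hinge: T sin 52.9° · 5 = 40.7×9.8×2.8 = 1116.8 N·m.
So T = 1116.8 / (0.7976 × 5) = 280.05 N.
ΣF_x = 0: H_x = T cos 52.9° = 168.93 N.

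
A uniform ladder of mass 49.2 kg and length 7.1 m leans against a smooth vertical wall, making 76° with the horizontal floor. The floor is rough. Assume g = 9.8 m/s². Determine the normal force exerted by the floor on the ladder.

ΣF_y = 0: N_floor = 49.2×9.8 = 482.16 N.

N_floor ≈ 482 N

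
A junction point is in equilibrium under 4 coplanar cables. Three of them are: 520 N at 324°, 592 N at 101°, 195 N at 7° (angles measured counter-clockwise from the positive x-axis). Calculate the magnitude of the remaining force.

F ≈ 584 N

Sum the known components: ΣF_x = 501.3 N, ΣF_y = 299.2 N.
For equilibrium the remaining force must supply (−ΣF_x, −ΣF_y) = (-501.3, -299.2) N.
Magnitude = √((-501.3)² + (-299.2)²) = 583.8 N; direction = atan2(-299.2, -501.3) = 210.8°.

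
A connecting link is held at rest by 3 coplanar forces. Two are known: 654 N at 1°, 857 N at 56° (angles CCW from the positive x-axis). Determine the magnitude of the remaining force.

Sum the known components: ΣF_x = 1133 N, ΣF_y = 721.9 N.
For equilibrium the remaining force must supply (−ΣF_x, −ΣF_y) = (-1133, -721.9) N.
Magnitude = √((-1133)² + (-721.9)²) = 1344 N; direction = atan2(-721.9, -1133) = 212.5°.

F ≈ 1340 N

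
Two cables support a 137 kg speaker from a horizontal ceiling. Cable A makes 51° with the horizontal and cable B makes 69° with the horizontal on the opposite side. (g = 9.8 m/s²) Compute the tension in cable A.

Weight W = 137 × 9.8 = 1343 N acts straight down.
Horizontal: T_A cos 51° = T_B cos 69°  →  T_B = 1.756 T_A.
Vertical: T_A sin 51° + T_B sin 69° = 1343.
Substituting the horizontal relation into the vertical equation gives 2.417 T_A = 1343, so T_A = 555.6 N.

T_A ≈ 556 N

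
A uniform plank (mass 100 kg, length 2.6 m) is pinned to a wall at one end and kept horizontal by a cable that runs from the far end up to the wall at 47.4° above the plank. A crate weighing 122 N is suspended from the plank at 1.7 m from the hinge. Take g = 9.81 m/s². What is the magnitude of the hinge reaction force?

|H| ≈ 748 N

Take torques about the hinge: T sin 47.4° · 2.6 = 100×9.81×1.3 + 122×1.7 = 1482.7 N·m.
So T = 1482.7 / (0.7361 × 2.6) = 774.72 N.
ΣF_x = 0: H_x = T cos 47.4° = 524.39 N.
ΣF_y = 0: H_y = (100×9.81 + 122) − T sin 47.4° = 1103 − 570.27 = 532.73 N.
|H| = √(H_x² + H_y²) = √((524.39)² + (532.73)²) = 747.52 N.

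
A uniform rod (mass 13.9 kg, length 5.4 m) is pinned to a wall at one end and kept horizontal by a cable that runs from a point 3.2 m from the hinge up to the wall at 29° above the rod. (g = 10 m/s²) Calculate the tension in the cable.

T ≈ 242 N

Take torques about the hinge: T sin 29° · 3.2 = 13.9×10×2.7 = 375.3 N·m.
So T = 375.3 / (0.4848 × 3.2) = 241.91 N.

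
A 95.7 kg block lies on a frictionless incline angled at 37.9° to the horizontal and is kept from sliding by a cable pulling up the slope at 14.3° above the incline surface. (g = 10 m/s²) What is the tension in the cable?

Take axes along and perpendicular to the incline. Weight components: W sin 37.9° = 587.9 N down-slope, W cos 37.9° = 755.2 N into the surface.
Along incline: T cos 14.3° = W sin 37.9° → T = 606.7 N.
Perpendicular: N = W cos 37.9° − T sin 14.3° = 605.3 N.

T ≈ 607 N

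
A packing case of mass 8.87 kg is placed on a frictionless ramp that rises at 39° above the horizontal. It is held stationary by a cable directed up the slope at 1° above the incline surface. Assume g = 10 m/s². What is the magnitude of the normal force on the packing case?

N ≈ 68 N

Take axes along and perpendicular to the incline. Weight components: W sin 39° = 55.82 N down-slope, W cos 39° = 68.93 N into the surface.
Along incline: T cos 1° = W sin 39° → T = 55.83 N.
Perpendicular: N = W cos 39° − T sin 1° = 67.96 N.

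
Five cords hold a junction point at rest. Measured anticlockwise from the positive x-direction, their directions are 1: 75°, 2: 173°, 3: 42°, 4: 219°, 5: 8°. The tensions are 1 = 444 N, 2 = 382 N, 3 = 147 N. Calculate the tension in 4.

Resolve: ΣF_x = 444 cos 75° + 382 cos 173° + 147 cos 42° + T_4 cos 219° + T_5 cos 8° = 0.
        ΣF_y = 444 sin 75° + 382 sin 173° + 147 sin 42° + T_4 sin 219° + T_5 sin 8° = 0.
The known terms sum to (-155, 573.8) N, so -0.7771 T_4 + 0.9903 T_5 = 155 and -0.6293 T_4 + 0.1392 T_5 = -573.8.
Solving simultaneously: T_4 = 1145 N, T_5 = 1055 N.

T_4 ≈ 1150 N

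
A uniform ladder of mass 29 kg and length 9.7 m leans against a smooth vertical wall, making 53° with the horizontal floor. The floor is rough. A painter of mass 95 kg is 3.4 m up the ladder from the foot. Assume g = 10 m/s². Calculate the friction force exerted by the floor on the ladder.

f ≈ 360 N

Torques about the foot: N_wall · 9.7 sin 53° = 29×10×4.85 cos 53° + 95×10×3.4 cos 53° → N_wall = 360.19 N.
ΣF_x = 0: f_floor = N_wall = 360.19 N.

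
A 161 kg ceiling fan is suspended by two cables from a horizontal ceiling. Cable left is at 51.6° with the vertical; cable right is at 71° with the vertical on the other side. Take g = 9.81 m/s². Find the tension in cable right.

Angles from the horizontal: cable left is 90° − 51.6° = 38.4°, cable right is 90° − 71° = 19°.
Weight W = 161 × 9.81 = 1579 N acts straight down.
Horizontal: T_left cos 38.4° = T_right cos 19°  →  T_left = 1.206 T_right.
Vertical: T_left sin 38.4° + T_right sin 19° = 1579.
Substituting the horizontal relation into the vertical equation gives 1.075 T_right = 1579, so T_right = 1469 N.

T_right ≈ 1470 N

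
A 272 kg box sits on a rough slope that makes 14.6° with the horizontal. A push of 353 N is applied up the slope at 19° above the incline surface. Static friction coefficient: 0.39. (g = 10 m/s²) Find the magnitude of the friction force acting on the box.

Axes along / perpendicular to the incline. W sin 14.6° = 685.6 N down-slope; W cos 14.6° = 2632 N into the surface.
Perpendicular: N = W cos 14.6° − P sin 19° = 2632 − 114.9 = 2517 N.
Along incline: P cos 19° + f = W sin 14.6° (friction acts up-slope) → f = 685.6 − 333.8 = 351.9 N.
|f| = 351.9 N ≤ μN = 981.7 N, so the box is indeed static.

f ≈ 352 N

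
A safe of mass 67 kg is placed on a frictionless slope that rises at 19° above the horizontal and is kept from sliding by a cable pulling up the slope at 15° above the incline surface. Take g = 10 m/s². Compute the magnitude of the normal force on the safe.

Take axes along and perpendicular to the incline. Weight components: W sin 19° = 218.1 N down-slope, W cos 19° = 633.5 N into the surface.
Along incline: T cos 15° = W sin 19° → T = 225.8 N.
Perpendicular: N = W cos 19° − T sin 15° = 575 N.

N ≈ 575 N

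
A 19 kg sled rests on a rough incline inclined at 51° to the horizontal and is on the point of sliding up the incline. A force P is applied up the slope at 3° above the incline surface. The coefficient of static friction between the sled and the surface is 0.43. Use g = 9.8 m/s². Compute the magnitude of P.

P ≈ 191 N

On the verge of sliding up the incline, friction equals μN and acts down the slope.
Perpendicular: N + P sin 3° = W cos 51° = 117.2 N.
Along incline: P cos 3° = W sin 51° + μN  with W sin 51° = 144.7 N.
Solving the pair for P and N: P = 191.1 N, N = 107.2 N (and f = μN = 46.09 N).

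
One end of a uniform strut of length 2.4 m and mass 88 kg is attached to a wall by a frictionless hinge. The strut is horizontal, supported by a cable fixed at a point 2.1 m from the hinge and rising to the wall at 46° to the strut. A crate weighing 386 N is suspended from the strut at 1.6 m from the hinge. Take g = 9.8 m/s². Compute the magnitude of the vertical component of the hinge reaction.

Take torques about the hinge: T sin 46° · 2.1 = 88×9.8×1.2 + 386×1.6 = 1652.5 N·m.
So T = 1652.5 / (0.7193 × 2.1) = 1093.9 N.
ΣF_y = 0: H_y = (88×9.8 + 386) − T sin 46° = 1248.4 − 786.9 = 461.5 N.

|H_y| ≈ 462 N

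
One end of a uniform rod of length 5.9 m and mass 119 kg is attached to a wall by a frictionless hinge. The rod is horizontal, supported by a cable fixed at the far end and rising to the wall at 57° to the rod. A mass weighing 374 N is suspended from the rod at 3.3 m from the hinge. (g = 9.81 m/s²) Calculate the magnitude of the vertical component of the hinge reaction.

Take torques about the hinge: T sin 57° · 5.9 = 119×9.81×2.95 + 374×3.3 = 4678 N·m.
So T = 4678 / (0.8387 × 5.9) = 945.4 N.
ΣF_y = 0: H_y = (119×9.81 + 374) − T sin 57° = 1541.4 − 792.88 = 748.51 N.

|H_y| ≈ 749 N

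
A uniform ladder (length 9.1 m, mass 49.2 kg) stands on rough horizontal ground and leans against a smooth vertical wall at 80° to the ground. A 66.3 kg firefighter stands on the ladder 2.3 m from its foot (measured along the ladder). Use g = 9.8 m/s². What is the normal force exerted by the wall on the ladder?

Torques about the foot: N_wall · 9.1 sin 80° = 49.2×9.8×4.55 cos 80° + 66.3×9.8×2.3 cos 80° → N_wall = 71.465 N.

N_wall ≈ 71.5 N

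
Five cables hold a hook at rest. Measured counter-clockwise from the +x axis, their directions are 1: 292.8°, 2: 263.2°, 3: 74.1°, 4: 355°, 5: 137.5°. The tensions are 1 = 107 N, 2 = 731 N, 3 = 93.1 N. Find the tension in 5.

T_5 ≈ 1210 N

Resolve: ΣF_x = 107 cos 292.8° + 731 cos 263.2° + 93.1 cos 74.1° + T_4 cos 355° + T_5 cos 137.5° = 0.
        ΣF_y = 107 sin 292.8° + 731 sin 263.2° + 93.1 sin 74.1° + T_4 sin 355° + T_5 sin 137.5° = 0.
The known terms sum to (-19.58, -735) N, so 0.9962 T_4 − 0.7373 T_5 = 19.58 and -0.0872 T_4 + 0.6756 T_5 = 735.
Solving simultaneously: T_4 = 911.8 N, T_5 = 1206 N.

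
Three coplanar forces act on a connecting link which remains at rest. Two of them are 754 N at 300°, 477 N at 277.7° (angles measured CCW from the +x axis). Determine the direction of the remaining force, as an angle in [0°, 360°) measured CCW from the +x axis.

Sum the known components: ΣF_x = 440.9 N, ΣF_y = -1126 N.
For equilibrium the remaining force must supply (−ΣF_x, −ΣF_y) = (-440.9, 1126) N.
Magnitude = √((-440.9)² + (1126)²) = 1209 N; direction = atan2(1126, -440.9) = 111.4°.

θ ≈ 111°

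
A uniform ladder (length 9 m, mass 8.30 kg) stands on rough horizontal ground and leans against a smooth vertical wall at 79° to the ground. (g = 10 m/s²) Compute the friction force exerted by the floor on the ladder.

Torques about the foot: N_wall · 9 sin 79° = 8.30×10×4.5 cos 79° → N_wall = 8.0668 N.
ΣF_x = 0: f_floor = N_wall = 8.0668 N.

f ≈ 8.07 N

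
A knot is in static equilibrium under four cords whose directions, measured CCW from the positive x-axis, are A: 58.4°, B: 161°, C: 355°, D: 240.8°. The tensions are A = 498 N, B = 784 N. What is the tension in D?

Resolve: ΣF_x = 498 cos 58.4° + 784 cos 161° + T_C cos 355° + T_D cos 240.8° = 0.
        ΣF_y = 498 sin 58.4° + 784 sin 161° + T_C sin 355° + T_D sin 240.8° = 0.
The known terms sum to (-480.3, 679.4) N, so 0.9962 T_C − 0.4879 T_D = 480.3 and -0.0872 T_C − 0.8729 T_D = -679.4.
Solving simultaneously: T_C = 823.1 N, T_D = 696.1 N.

T_D ≈ 696 N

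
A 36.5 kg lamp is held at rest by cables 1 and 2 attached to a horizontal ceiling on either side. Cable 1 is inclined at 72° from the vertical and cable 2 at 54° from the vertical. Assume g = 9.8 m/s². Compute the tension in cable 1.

T_1 ≈ 358 N

Angles from the horizontal: cable 1 is 90° − 72° = 18°, cable 2 is 90° − 54° = 36°.
Weight W = 36.5 × 9.8 = 357.7 N acts straight down.
Horizontal: T_1 cos 18° = T_2 cos 36°  →  T_2 = 1.176 T_1.
Vertical: T_1 sin 18° + T_2 sin 36° = 357.7.
Substituting the horizontal relation into the vertical equation gives 1 T_1 = 357.7, so T_1 = 357.7 N.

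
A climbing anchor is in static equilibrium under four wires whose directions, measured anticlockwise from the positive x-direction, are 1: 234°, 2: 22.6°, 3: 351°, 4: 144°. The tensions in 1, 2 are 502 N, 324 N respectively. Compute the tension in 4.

T_4 ≈ 611 N

Resolve: ΣF_x = 502 cos 234° + 324 cos 22.6° + T_3 cos 351° + T_4 cos 144° = 0.
        ΣF_y = 502 sin 234° + 324 sin 22.6° + T_3 sin 351° + T_4 sin 144° = 0.
The known terms sum to (4.052, -281.6) N, so 0.9877 T_3 − 0.8090 T_4 = -4.052 and -0.1564 T_3 + 0.5878 T_4 = 281.6.
Solving simultaneously: T_3 = 496.6 N, T_4 = 611.3 N.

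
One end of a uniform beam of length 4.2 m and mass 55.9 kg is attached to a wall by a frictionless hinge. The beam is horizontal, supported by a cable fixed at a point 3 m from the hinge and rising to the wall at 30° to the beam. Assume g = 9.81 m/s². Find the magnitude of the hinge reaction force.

Take torques about the hinge: T sin 30° · 3 = 55.9×9.81×2.1 = 1151.6 N·m.
So T = 1151.6 / (0.5000 × 3) = 767.73 N.
ΣF_x = 0: H_x = T cos 30° = 664.87 N.
ΣF_y = 0: H_y = (55.9×9.81) − T sin 30° = 548.38 − 383.87 = 164.51 N.
|H| = √(H_x² + H_y²) = √((664.87)² + (164.51)²) = 684.93 N.

|H| ≈ 685 N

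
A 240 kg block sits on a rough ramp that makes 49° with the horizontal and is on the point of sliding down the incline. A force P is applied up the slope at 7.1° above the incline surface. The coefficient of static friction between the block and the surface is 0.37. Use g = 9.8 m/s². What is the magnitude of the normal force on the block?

N ≈ 1390 N

On the verge of sliding down the incline, friction equals μN and acts up the slope.
Perpendicular: N + P sin 7.1° = W cos 49° = 1543 N.
Along incline: P cos 7.1° + μN = W sin 49° with W sin 49° = 1775 N.
Solving the pair for P and N: P = 1272 N, N = 1386 N (and f = μN = 512.8 N).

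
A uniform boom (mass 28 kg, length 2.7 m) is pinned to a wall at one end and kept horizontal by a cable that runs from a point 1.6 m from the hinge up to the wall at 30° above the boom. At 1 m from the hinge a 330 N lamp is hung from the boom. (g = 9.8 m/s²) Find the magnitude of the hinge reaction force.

Take torques about the hinge: T sin 30° · 1.6 = 28×9.8×1.35 + 330×1 = 700.44 N·m.
So T = 700.44 / (0.5000 × 1.6) = 875.55 N.
ΣF_x = 0: H_x = T cos 30° = 758.25 N.
ΣF_y = 0: H_y = (28×9.8 + 330) − T sin 30° = 604.4 − 437.78 = 166.63 N.
|H| = √(H_x² + H_y²) = √((758.25)² + (166.63)²) = 776.34 N.

|H| ≈ 776 N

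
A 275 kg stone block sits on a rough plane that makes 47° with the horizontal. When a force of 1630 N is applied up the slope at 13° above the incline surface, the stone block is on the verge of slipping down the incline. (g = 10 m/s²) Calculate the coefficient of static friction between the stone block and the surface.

On the verge of sliding down the incline, friction is at its maximum μN and acts up the slope.
Perpendicular to incline: N = W cos 47° − P sin 13° = 1875 − 366.7 = 1509 N.
Along incline: P cos 13° + μN = W sin 47° → μ = (W sin 47° − P cos 13°) / N = 0.2804.

μ ≈ 0.280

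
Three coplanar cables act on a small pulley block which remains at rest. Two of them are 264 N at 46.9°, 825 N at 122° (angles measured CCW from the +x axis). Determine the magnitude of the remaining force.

Sum the known components: ΣF_x = -256.8 N, ΣF_y = 892.4 N.
For equilibrium the remaining force must supply (−ΣF_x, −ΣF_y) = (256.8, -892.4) N.
Magnitude = √((256.8)² + (-892.4)²) = 928.6 N; direction = atan2(-892.4, 256.8) = 286.1°.

F ≈ 929 N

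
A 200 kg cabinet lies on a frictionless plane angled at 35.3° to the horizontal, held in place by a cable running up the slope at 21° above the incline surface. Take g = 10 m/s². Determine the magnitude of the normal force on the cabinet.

Take axes along and perpendicular to the incline. Weight components: W sin 35.3° = 1156 N down-slope, W cos 35.3° = 1632 N into the surface.
Along incline: T cos 21° = W sin 35.3° → T = 1238 N.
Perpendicular: N = W cos 35.3° − T sin 21° = 1189 N.

N ≈ 1190 N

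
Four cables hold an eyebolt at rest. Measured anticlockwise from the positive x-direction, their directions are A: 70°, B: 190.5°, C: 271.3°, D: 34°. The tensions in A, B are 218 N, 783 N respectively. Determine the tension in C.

Resolve: ΣF_x = 218 cos 70° + 783 cos 190.5° + T_C cos 271.3° + T_D cos 34° = 0.
        ΣF_y = 218 sin 70° + 783 sin 190.5° + T_C sin 271.3° + T_D sin 34° = 0.
The known terms sum to (-695.3, 62.16) N, so 0.0227 T_C + 0.8290 T_D = 695.3 and -0.9997 T_C + 0.5592 T_D = -62.16.
Solving simultaneously: T_C = 523.3 N, T_D = 824.4 N.

T_C ≈ 523 N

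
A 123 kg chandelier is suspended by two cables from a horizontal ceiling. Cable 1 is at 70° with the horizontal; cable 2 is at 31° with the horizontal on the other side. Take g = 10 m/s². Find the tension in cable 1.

Weight W = 123 × 10 = 1230 N acts straight down.
Horizontal: T_1 cos 70° = T_2 cos 31°  →  T_2 = 0.399 T_1.
Vertical: T_1 sin 70° + T_2 sin 31° = 1230.
Substituting the horizontal relation into the vertical equation gives 1.145 T_1 = 1230, so T_1 = 1074 N.

T_1 ≈ 1070 N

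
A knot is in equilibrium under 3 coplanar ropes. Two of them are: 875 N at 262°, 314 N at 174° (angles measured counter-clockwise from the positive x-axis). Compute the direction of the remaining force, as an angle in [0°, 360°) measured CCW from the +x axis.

Sum the known components: ΣF_x = -434.1 N, ΣF_y = -833.7 N.
For equilibrium the remaining force must supply (−ΣF_x, −ΣF_y) = (434.1, 833.7) N.
Magnitude = √((434.1)² + (833.7)²) = 939.9 N; direction = atan2(833.7, 434.1) = 62.5°.

θ ≈ 62.5°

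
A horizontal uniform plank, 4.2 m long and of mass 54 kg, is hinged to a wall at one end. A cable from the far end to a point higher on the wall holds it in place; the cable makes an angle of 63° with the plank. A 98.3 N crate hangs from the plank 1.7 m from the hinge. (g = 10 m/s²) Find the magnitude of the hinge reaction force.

Take torques about the hinge: T sin 63° · 4.2 = 54×10×2.1 + 98.3×1.7 = 1301.1 N·m.
So T = 1301.1 / (0.8910 × 4.2) = 347.68 N.
ΣF_x = 0: H_x = T cos 63° = 157.84 N.
ΣF_y = 0: H_y = (54×10 + 98.3) − T sin 63° = 638.3 − 309.79 = 328.51 N.
|H| = √(H_x² + H_y²) = √((157.84)² + (328.51)²) = 364.47 N.

|H| ≈ 364 N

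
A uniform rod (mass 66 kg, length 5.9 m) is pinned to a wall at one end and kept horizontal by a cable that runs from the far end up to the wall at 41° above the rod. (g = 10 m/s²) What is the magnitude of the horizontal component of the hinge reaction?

H_x ≈ 380 N

Take torques about the hinge: T sin 41° · 5.9 = 66×10×2.95 = 1947 N·m.
So T = 1947 / (0.6561 × 5.9) = 503 N.
ΣF_x = 0: H_x = T cos 41° = 379.62 N.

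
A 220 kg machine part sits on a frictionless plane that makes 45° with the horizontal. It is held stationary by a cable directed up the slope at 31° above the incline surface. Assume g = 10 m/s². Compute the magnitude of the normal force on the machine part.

Take axes along and perpendicular to the incline. Weight components: W sin 45° = 1556 N down-slope, W cos 45° = 1556 N into the surface.
Along incline: T cos 31° = W sin 45° → T = 1815 N.
Perpendicular: N = W cos 45° − T sin 31° = 620.9 N.

N ≈ 621 N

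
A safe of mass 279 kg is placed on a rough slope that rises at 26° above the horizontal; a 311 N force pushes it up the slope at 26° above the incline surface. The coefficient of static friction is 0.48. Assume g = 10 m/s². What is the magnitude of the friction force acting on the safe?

f ≈ 944 N

Axes along / perpendicular to the incline. W sin 26° = 1223 N down-slope; W cos 26° = 2508 N into the surface.
Perpendicular: N = W cos 26° − P sin 26° = 2508 − 136.3 = 2371 N.
Along incline: P cos 26° + f = W sin 26° (friction acts up-slope) → f = 1223 − 279.5 = 943.5 N.
|f| = 943.5 N ≤ μN = 1138 N, so the safe is indeed static.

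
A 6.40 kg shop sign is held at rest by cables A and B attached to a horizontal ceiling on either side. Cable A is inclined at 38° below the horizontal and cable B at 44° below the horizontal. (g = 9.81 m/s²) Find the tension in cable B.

T_B ≈ 50 N

Weight W = 6.40 × 9.81 = 62.78 N acts straight down.
Horizontal: T_A cos 38° = T_B cos 44°  →  T_A = 0.9129 T_B.
Vertical: T_A sin 38° + T_B sin 44° = 62.78.
Substituting the horizontal relation into the vertical equation gives 1.257 T_B = 62.78, so T_B = 49.96 N.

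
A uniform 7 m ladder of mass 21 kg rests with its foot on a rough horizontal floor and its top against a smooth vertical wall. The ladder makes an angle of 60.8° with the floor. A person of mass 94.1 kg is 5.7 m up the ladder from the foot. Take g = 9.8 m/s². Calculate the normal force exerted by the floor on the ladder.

ΣF_y = 0: N_floor = 21×9.8 + 94.1×9.8 = 1128 N.

N_floor ≈ 1130 N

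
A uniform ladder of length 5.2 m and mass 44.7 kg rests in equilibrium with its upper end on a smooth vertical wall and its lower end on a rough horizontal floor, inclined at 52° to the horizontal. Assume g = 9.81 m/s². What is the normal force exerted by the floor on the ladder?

N_floor ≈ 439 N

ΣF_y = 0: N_floor = 44.7×9.81 = 438.51 N.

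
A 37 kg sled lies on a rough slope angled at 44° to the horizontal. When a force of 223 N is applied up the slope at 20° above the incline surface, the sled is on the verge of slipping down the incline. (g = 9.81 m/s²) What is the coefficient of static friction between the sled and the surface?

On the verge of sliding down the incline, friction is at its maximum μN and acts up the slope.
Perpendicular to incline: N = W cos 44° − P sin 20° = 261.1 − 76.27 = 184.8 N.
Along incline: P cos 20° + μN = W sin 44° → μ = (W sin 44° − P cos 20°) / N = 0.2304.

μ ≈ 0.230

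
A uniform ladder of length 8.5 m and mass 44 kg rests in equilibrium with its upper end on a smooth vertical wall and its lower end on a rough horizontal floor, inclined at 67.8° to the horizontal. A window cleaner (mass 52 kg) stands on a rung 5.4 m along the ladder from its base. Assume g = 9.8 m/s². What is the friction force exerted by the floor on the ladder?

Torques about the foot: N_wall · 8.5 sin 67.8° = 44×9.8×4.25 cos 67.8° + 52×9.8×5.4 cos 67.8° → N_wall = 220.1 N.
ΣF_x = 0: f_floor = N_wall = 220.1 N.

f ≈ 220 N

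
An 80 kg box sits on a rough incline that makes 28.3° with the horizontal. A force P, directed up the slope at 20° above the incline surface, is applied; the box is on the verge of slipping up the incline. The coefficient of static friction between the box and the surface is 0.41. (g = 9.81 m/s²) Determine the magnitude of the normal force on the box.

N ≈ 483 N

On the verge of sliding up the incline, friction equals μN and acts down the slope.
Perpendicular: N + P sin 20° = W cos 28.3° = 691 N.
Along incline: P cos 20° = W sin 28.3° + μN  with W sin 28.3° = 372.1 N.
Solving the pair for P and N: P = 606.9 N, N = 483.4 N (and f = μN = 198.2 N).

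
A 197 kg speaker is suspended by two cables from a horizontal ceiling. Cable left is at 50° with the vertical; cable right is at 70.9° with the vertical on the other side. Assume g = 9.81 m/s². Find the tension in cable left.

T_left ≈ 2130 N

Angles from the horizontal: cable left is 90° − 50° = 40°, cable right is 90° − 70.9° = 19.1°.
Weight W = 197 × 9.81 = 1933 N acts straight down.
Horizontal: T_left cos 40° = T_right cos 19.1°  →  T_right = 0.8107 T_left.
Vertical: T_left sin 40° + T_right sin 19.1° = 1933.
Substituting the horizontal relation into the vertical equation gives 0.9081 T_left = 1933, so T_left = 2128 N.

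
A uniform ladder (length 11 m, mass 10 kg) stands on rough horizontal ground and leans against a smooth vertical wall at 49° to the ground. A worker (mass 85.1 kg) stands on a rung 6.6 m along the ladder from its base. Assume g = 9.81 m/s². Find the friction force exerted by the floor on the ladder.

f ≈ 478 N

Torques about the foot: N_wall · 11 sin 49° = 10×9.81×5.5 cos 49° + 85.1×9.81×6.6 cos 49° → N_wall = 478.06 N.
ΣF_x = 0: f_floor = N_wall = 478.06 N.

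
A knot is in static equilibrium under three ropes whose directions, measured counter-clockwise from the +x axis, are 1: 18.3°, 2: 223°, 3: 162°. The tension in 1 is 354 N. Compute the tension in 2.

Resolve: ΣF_x = 354 cos 18.3° + T_2 cos 223° + T_3 cos 162° = 0.
        ΣF_y = 354 sin 18.3° + T_2 sin 223° + T_3 sin 162° = 0.
The known terms sum to (336.1, 111.2) N, so -0.7314 T_2 − 0.9511 T_3 = -336.1 and -0.6820 T_2 + 0.3090 T_3 = -111.2.
Solving simultaneously: T_2 = 239.6 N, T_3 = 169.1 N.

T_2 ≈ 240 N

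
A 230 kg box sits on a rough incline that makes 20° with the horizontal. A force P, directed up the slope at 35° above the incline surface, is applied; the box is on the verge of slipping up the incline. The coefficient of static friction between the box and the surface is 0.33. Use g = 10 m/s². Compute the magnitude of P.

On the verge of sliding up the incline, friction equals μN and acts down the slope.
Perpendicular: N + P sin 35° = W cos 20° = 2161 N.
Along incline: P cos 35° = W sin 20° + μN  with W sin 20° = 786.6 N.
Solving the pair for P and N: P = 1487 N, N = 1308 N (and f = μN = 431.7 N).

P ≈ 1490 N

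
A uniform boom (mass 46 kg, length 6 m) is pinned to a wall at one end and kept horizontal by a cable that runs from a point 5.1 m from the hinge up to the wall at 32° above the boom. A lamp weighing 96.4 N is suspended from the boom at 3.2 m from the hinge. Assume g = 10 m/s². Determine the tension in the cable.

Take torques about the hinge: T sin 32° · 5.1 = 46×10×3 + 96.4×3.2 = 1688.5 N·m.
So T = 1688.5 / (0.5299 × 5.1) = 624.76 N.

T ≈ 625 N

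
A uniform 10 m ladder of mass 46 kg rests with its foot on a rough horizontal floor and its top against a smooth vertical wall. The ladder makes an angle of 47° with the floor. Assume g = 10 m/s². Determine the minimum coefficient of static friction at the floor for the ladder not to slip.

ΣF_y = 0: N_floor = 46×10 = 460 N.
Torques about the foot: N_wall · 10 sin 47° = 46×10×5 cos 47° → N_wall = 214.48 N.
ΣF_x = 0: f_floor = N_wall = 214.48 N.
μ_min = f_floor / N_floor = 214.48 / 460 = 0.4663.

μ_min ≈ 0.466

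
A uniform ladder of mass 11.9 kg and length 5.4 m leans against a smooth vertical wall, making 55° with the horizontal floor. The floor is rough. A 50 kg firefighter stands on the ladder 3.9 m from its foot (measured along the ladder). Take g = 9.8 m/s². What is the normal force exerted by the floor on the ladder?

ΣF_y = 0: N_floor = 11.9×9.8 + 50×9.8 = 606.62 N.

N_floor ≈ 607 N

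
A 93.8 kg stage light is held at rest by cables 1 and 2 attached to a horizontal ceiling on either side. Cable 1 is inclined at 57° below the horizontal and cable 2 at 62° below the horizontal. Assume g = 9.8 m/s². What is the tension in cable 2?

Weight W = 93.8 × 9.8 = 919.2 N acts straight down.
Horizontal: T_1 cos 57° = T_2 cos 62°  →  T_1 = 0.862 T_2.
Vertical: T_1 sin 57° + T_2 sin 62° = 919.2.
Substituting the horizontal relation into the vertical equation gives 1.606 T_2 = 919.2, so T_2 = 572.4 N.

T_2 ≈ 572 N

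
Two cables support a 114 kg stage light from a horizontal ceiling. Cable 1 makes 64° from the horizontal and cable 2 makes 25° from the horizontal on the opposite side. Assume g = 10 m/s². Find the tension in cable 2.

Weight W = 114 × 10 = 1140 N acts straight down.
Horizontal: T_1 cos 64° = T_2 cos 25°  →  T_1 = 2.067 T_2.
Vertical: T_1 sin 64° + T_2 sin 25° = 1140.
Substituting the horizontal relation into the vertical equation gives 2.281 T_2 = 1140, so T_2 = 499.8 N.

T_2 ≈ 500 N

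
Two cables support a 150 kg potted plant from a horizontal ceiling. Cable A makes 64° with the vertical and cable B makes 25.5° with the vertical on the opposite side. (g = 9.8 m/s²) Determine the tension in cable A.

Angles from the horizontal: cable A is 90° − 64° = 26°, cable B is 90° − 25.5° = 64.5°.
Weight W = 150 × 9.8 = 1470 N acts straight down.
Horizontal: T_A cos 26° = T_B cos 64.5°  →  T_B = 2.088 T_A.
Vertical: T_A sin 26° + T_B sin 64.5° = 1470.
Substituting the horizontal relation into the vertical equation gives 2.323 T_A = 1470, so T_A = 632.9 N.

T_A ≈ 633 N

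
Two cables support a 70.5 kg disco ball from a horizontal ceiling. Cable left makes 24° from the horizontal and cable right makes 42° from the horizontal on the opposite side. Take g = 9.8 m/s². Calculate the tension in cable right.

Weight W = 70.5 × 9.8 = 690.9 N acts straight down.
Horizontal: T_left cos 24° = T_right cos 42°  →  T_left = 0.8135 T_right.
Vertical: T_left sin 24° + T_right sin 42° = 690.9.
Substituting the horizontal relation into the vertical equation gives 1 T_right = 690.9, so T_right = 690.9 N.

T_right ≈ 691 N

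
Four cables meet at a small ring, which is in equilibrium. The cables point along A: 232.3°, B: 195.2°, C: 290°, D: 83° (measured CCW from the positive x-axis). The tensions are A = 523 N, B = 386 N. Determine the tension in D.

Resolve: ΣF_x = 523 cos 232.3° + 386 cos 195.2° + T_C cos 290° + T_D cos 83° = 0.
        ΣF_y = 523 sin 232.3° + 386 sin 195.2° + T_C sin 290° + T_D sin 83° = 0.
The known terms sum to (-692.3, -515) N, so 0.3420 T_C + 0.1219 T_D = 692.3 and -0.9397 T_C + 0.9925 T_D = 515.
Solving simultaneously: T_C = 1375 N, T_D = 1821 N.

T_D ≈ 1820 N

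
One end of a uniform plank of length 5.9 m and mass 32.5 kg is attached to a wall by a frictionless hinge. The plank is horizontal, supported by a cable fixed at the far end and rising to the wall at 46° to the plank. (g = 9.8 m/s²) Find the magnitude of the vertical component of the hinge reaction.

|H_y| ≈ 159 N

Take torques about the hinge: T sin 46° · 5.9 = 32.5×9.8×2.95 = 939.58 N·m.
So T = 939.58 / (0.7193 × 5.9) = 221.38 N.
ΣF_y = 0: H_y = (32.5×9.8) − T sin 46° = 318.5 − 159.25 = 159.25 N.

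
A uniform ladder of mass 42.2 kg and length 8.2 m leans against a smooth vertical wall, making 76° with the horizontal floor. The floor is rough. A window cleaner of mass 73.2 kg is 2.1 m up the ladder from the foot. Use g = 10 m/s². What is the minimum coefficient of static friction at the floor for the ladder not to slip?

ΣF_y = 0: N_floor = 42.2×10 + 73.2×10 = 1154 N.
Torques about the foot: N_wall · 8.2 sin 76° = 42.2×10×4.1 cos 76° + 73.2×10×2.1 cos 76° → N_wall = 99.348 N.
ΣF_x = 0: f_floor = N_wall = 99.348 N.
μ_min = f_floor / N_floor = 99.348 / 1154 = 0.08609.

μ_min ≈ 0.0861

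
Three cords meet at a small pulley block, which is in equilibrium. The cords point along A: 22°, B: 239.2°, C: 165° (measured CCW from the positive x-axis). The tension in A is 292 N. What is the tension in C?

T_C ≈ 183 N

Resolve: ΣF_x = 292 cos 22° + T_B cos 239.2° + T_C cos 165° = 0.
        ΣF_y = 292 sin 22° + T_B sin 239.2° + T_C sin 165° = 0.
The known terms sum to (270.7, 109.4) N, so -0.5120 T_B − 0.9659 T_C = -270.7 and -0.8590 T_B + 0.2588 T_C = -109.4.
Solving simultaneously: T_B = 182.6 N, T_C = 183.5 N.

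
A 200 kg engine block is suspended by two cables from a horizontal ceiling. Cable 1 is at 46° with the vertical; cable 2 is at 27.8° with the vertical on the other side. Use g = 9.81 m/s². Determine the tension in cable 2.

T_2 ≈ 1470 N

Angles from the horizontal: cable 1 is 90° − 46° = 44°, cable 2 is 90° − 27.8° = 62.2°.
Weight W = 200 × 9.81 = 1962 N acts straight down.
Horizontal: T_1 cos 44° = T_2 cos 62.2°  →  T_1 = 0.6484 T_2.
Vertical: T_1 sin 44° + T_2 sin 62.2° = 1962.
Substituting the horizontal relation into the vertical equation gives 1.335 T_2 = 1962, so T_2 = 1470 N.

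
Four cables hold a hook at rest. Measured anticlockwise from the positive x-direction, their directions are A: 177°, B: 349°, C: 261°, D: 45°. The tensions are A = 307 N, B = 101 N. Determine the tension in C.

Resolve: ΣF_x = 307 cos 177° + 101 cos 349° + T_C cos 261° + T_D cos 45° = 0.
        ΣF_y = 307 sin 177° + 101 sin 349° + T_C sin 261° + T_D sin 45° = 0.
The known terms sum to (-207.4, -3.205) N, so -0.1564 T_C + 0.7071 T_D = 207.4 and -0.9877 T_C + 0.7071 T_D = 3.205.
Solving simultaneously: T_C = 245.7 N, T_D = 347.7 N.

T_C ≈ 246 N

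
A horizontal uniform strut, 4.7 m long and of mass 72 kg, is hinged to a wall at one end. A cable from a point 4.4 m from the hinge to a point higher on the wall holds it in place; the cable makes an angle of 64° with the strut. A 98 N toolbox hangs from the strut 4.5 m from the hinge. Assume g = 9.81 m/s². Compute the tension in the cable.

Take torques about the hinge: T sin 64° · 4.4 = 72×9.81×2.35 + 98×4.5 = 2100.9 N·m.
So T = 2100.9 / (0.8988 × 4.4) = 531.23 N.

T ≈ 531 N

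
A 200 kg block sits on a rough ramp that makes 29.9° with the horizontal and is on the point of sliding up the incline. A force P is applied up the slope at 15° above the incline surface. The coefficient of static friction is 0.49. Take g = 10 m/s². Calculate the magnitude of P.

On the verge of sliding up the incline, friction equals μN and acts down the slope.
Perpendicular: N + P sin 15° = W cos 29.9° = 1734 N.
Along incline: P cos 15° = W sin 29.9° + μN  with W sin 29.9° = 997 N.
Solving the pair for P and N: P = 1690 N, N = 1296 N (and f = μN = 635.3 N).

P ≈ 1690 N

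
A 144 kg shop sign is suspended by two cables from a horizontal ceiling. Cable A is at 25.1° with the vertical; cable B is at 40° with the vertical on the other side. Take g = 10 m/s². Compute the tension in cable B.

Angles from the horizontal: cable A is 90° − 25.1° = 64.9°, cable B is 90° − 40° = 50°.
Weight W = 144 × 10 = 1440 N acts straight down.
Horizontal: T_A cos 64.9° = T_B cos 50°  →  T_A = 1.515 T_B.
Vertical: T_A sin 64.9° + T_B sin 50° = 1440.
Substituting the horizontal relation into the vertical equation gives 2.138 T_B = 1440, so T_B = 673.4 N.

T_B ≈ 673 N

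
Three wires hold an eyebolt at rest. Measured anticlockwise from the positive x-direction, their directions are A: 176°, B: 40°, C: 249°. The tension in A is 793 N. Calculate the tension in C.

T_C ≈ 1140 N

Resolve: ΣF_x = 793 cos 176° + T_B cos 40° + T_C cos 249° = 0.
        ΣF_y = 793 sin 176° + T_B sin 40° + T_C sin 249° = 0.
The known terms sum to (-791.1, 55.32) N, so 0.7660 T_B − 0.3584 T_C = 791.1 and 0.6428 T_B − 0.9336 T_C = -55.32.
Solving simultaneously: T_B = 1564 N, T_C = 1136 N.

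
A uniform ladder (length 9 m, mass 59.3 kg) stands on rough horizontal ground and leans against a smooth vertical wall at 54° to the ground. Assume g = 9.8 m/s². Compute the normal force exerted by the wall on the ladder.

Torques about the foot: N_wall · 9 sin 54° = 59.3×9.8×4.5 cos 54° → N_wall = 211.11 N.

N_wall ≈ 211 N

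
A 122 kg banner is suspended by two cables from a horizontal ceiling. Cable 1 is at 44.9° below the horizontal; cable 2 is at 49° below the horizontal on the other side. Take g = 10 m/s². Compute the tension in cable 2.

T_2 ≈ 866 N

Weight W = 122 × 10 = 1220 N acts straight down.
Horizontal: T_1 cos 44.9° = T_2 cos 49°  →  T_1 = 0.9262 T_2.
Vertical: T_1 sin 44.9° + T_2 sin 49° = 1220.
Substituting the horizontal relation into the vertical equation gives 1.408 T_2 = 1220, so T_2 = 866.2 N.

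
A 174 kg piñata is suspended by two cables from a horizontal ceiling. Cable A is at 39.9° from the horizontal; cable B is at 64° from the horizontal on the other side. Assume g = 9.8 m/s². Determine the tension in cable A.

T_A ≈ 770 N

Weight W = 174 × 9.8 = 1705 N acts straight down.
Horizontal: T_A cos 39.9° = T_B cos 64°  →  T_B = 1.75 T_A.
Vertical: T_A sin 39.9° + T_B sin 64° = 1705.
Substituting the horizontal relation into the vertical equation gives 2.214 T_A = 1705, so T_A = 770.1 N.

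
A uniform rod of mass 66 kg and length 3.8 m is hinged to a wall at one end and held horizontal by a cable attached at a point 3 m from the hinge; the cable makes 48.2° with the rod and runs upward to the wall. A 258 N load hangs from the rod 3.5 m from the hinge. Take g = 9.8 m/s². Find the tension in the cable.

Take torques about the hinge: T sin 48.2° · 3 = 66×9.8×1.9 + 258×3.5 = 2131.9 N·m.
So T = 2131.9 / (0.7455 × 3) = 953.27 N.

T ≈ 953 N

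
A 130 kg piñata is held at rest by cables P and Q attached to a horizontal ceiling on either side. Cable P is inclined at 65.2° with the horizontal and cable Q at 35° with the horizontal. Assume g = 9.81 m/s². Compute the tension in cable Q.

Weight W = 130 × 9.81 = 1275 N acts straight down.
Horizontal: T_P cos 65.2° = T_Q cos 35°  →  T_P = 1.953 T_Q.
Vertical: T_P sin 65.2° + T_Q sin 35° = 1275.
Substituting the horizontal relation into the vertical equation gives 2.346 T_Q = 1275, so T_Q = 543.5 N.

T_Q ≈ 544 N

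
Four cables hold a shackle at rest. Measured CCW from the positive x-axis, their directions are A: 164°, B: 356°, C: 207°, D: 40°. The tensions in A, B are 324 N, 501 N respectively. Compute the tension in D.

T_D ≈ 165 N

Resolve: ΣF_x = 324 cos 164° + 501 cos 356° + T_C cos 207° + T_D cos 40° = 0.
        ΣF_y = 324 sin 164° + 501 sin 356° + T_C sin 207° + T_D sin 40° = 0.
The known terms sum to (188.3, 54.36) N, so -0.8910 T_C + 0.7660 T_D = -188.3 and -0.4540 T_C + 0.6428 T_D = -54.36.
Solving simultaneously: T_C = 353 N, T_D = 164.8 N.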